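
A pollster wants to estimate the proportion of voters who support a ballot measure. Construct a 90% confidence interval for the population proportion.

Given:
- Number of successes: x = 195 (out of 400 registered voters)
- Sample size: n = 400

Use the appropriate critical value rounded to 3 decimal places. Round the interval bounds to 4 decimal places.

Sample proportion: p̂ = 195/400 = 0.487500

Check conditions for normal approximation:
  np̂ = 195 ≥ 10 ✓
  n(1-p̂) = 205 ≥ 10 ✓

The sample is large enough, so use a z-interval (normal approximation) for the proportion.

For 90% confidence, z* = 1.645 (from standard normal table)

Standard error: SE = √(p̂(1-p̂)/n) = √(0.487500×0.512500/400) = 0.02499219

Margin of error: E = z* × SE = 1.645 × 0.02499219 = 0.041112

Z-interval: p̂ ± E = 0.487500 ± 0.041112 = (0.446388, 0.528612)

Rounded to 4 decimal places:

(0.4464, 0.5286)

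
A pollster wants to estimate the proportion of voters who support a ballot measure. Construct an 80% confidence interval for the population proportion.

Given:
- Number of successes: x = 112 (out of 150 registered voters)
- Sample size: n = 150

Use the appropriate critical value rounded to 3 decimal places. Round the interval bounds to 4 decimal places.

Sample proportion: p̂ = 112/150 = 0.746667

Check conditions for normal approximation:
  np̂ = 112 ≥ 10 ✓
  n(1-p̂) = 38 ≥ 10 ✓

The sample is large enough, so use a z-interval (normal approximation) for the proportion.

For 80% confidence, z* = 1.282 (from standard normal table)

Standard error: SE = √(p̂(1-p̂)/n) = √(0.746667×0.253333/150) = 0.03551108

Margin of error: E = z* × SE = 1.282 × 0.03551108 = 0.045525

Z-interval: p̂ ± E = 0.746667 ± 0.045525 = (0.701141, 0.792192)

Rounded to 4 decimal places:

(0.7011, 0.7922)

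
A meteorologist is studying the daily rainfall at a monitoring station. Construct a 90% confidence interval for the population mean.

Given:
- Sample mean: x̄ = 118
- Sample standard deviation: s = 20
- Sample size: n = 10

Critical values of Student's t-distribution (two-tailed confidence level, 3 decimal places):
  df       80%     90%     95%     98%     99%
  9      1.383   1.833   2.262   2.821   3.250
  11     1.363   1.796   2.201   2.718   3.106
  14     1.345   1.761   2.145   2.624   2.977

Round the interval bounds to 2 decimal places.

The population standard deviation σ is unknown (only the sample standard deviation s is given), so use a t-interval with df = n - 1 = 10 - 1 = 9.

For 90% confidence with df = 9, t* = 1.833 (from t-table)

Standard error: SE = s/√n = 20/√10 = 6.324555

Margin of error: E = t* × SE = 1.833 × 6.324555 = 11.5929

T-interval: x̄ ± E = 118 ± 11.5929 = (106.4071, 129.5929)

Rounded to 2 decimal places:

(106.41, 129.59)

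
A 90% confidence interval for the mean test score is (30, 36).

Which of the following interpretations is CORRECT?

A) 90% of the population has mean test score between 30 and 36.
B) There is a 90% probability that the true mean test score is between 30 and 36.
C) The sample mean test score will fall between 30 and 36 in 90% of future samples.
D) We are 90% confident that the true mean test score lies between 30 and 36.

A confidence interval represents our confidence in the procedure, not a probability statement about the parameter.

Key concept: If we repeated this sampling process many times and computed a 90% CI each time, about 90% of those intervals would contain the true population parameter.

For this specific interval (30, 36):
- Midpoint (point estimate): 33
- Margin of error: 3

The correct interpretation is the one stating confidence that the true parameter lies in the interval — option D.

D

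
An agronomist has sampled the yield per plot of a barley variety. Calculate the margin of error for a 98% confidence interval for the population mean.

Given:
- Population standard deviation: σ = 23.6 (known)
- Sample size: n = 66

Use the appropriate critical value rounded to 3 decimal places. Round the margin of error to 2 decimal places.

The population standard deviation σ is known, so use the z-interval margin of error formula.

For 98% confidence, z* = 2.326 (from standard normal table)

Margin of error formula for z-interval: E = z* × σ/√n

E = 2.326 × 23.6/√66
  = 2.326 × 2.904959
  = 6.7569

Rounded to 2 decimal places:

6.76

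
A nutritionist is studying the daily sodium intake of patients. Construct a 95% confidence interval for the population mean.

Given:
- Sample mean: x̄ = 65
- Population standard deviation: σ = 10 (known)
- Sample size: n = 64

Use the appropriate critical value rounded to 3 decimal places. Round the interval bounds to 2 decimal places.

The population standard deviation σ is known, so use a z-interval (standard normal critical value).

For 95% confidence, z* = 1.96 (from standard normal table)

Standard error: SE = σ/√n = 10/√64 = 1.250000

Margin of error: E = z* × SE = 1.96 × 1.250000 = 2.4500

Z-interval: x̄ ± E = 65 ± 2.4500 = (62.5500, 67.4500)

Rounded to 2 decimal places:

(62.55, 67.45)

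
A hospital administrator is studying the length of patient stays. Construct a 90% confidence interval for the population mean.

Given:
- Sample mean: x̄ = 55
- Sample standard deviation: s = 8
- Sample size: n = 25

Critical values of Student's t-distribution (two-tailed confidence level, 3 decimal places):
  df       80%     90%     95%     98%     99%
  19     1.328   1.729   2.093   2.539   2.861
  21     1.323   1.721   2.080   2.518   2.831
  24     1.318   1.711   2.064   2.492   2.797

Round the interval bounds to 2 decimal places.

The population standard deviation σ is unknown (only the sample standard deviation s is given), so use a t-interval with df = n - 1 = 25 - 1 = 24.

For 90% confidence with df = 24, t* = 1.711 (from t-table)

Standard error: SE = s/√n = 8/√25 = 1.600000

Margin of error: E = t* × SE = 1.711 × 1.600000 = 2.7376

T-interval: x̄ ± E = 55 ± 2.7376 = (52.2624, 57.7376)

Rounded to 2 decimal places:

(52.26, 57.74)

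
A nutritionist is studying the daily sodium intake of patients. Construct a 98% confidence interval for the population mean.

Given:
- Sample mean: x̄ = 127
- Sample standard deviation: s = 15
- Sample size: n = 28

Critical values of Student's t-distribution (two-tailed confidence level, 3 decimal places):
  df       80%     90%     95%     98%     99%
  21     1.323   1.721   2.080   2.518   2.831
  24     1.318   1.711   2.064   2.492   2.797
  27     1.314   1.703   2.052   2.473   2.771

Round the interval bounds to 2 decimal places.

The population standard deviation σ is unknown (only the sample standard deviation s is given), so use a t-interval with df = n - 1 = 28 - 1 = 27.

For 98% confidence with df = 27, t* = 2.473 (from t-table)

Standard error: SE = s/√n = 15/√28 = 2.834734

Margin of error: E = t* × SE = 2.473 × 2.834734 = 7.0103

T-interval: x̄ ± E = 127 ± 7.0103 = (119.9897, 134.0103)

Rounded to 2 decimal places:

(119.99, 134.01)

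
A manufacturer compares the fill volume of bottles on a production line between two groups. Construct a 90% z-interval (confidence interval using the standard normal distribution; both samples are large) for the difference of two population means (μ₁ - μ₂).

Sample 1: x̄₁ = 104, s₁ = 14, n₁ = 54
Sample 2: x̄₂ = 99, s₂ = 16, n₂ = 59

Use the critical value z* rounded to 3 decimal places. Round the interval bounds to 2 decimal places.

Both samples are large (n₁ = 54 ≥ 30, n₂ = 59 ≥ 30), so a z-interval for the difference of means applies.

Point estimate: x̄₁ - x̄₂ = 104 - 99 = 5

Standard error: SE = √(s₁²/n₁ + s₂²/n₂)
= √(14²/54 + 16²/59)
= √(3.629630 + 4.338983)
= 2.822873

For 90% confidence, z* = 1.645 (from standard normal table)
Margin of error: E = z* × SE = 1.645 × 2.822873 = 4.6436

Z-interval: (x̄₁ - x̄₂) ± E = 5 ± 4.6436 = (0.3564, 9.6436)

Rounded to 2 decimal places:

(0.36, 9.64)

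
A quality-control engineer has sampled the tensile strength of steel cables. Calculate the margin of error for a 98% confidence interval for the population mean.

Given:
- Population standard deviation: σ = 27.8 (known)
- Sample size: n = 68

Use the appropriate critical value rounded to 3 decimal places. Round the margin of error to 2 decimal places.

The population standard deviation σ is known, so use the z-interval margin of error formula.

For 98% confidence, z* = 2.326 (from standard normal table)

Margin of error formula for z-interval: E = z* × σ/√n

E = 2.326 × 27.8/√68
  = 2.326 × 3.371245
  = 7.8415

Rounded to 2 decimal places:

7.84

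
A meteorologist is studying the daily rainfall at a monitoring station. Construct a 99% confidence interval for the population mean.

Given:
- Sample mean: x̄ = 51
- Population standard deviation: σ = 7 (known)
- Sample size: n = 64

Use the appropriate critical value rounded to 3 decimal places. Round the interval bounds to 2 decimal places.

The population standard deviation σ is known, so use a z-interval (standard normal critical value).

For 99% confidence, z* = 2.576 (from standard normal table)

Standard error: SE = σ/√n = 7/√64 = 0.875000

Margin of error: E = z* × SE = 2.576 × 0.875000 = 2.2540

Z-interval: x̄ ± E = 51 ± 2.2540 = (48.7460, 53.2540)

Rounded to 2 decimal places:

(48.75, 53.25)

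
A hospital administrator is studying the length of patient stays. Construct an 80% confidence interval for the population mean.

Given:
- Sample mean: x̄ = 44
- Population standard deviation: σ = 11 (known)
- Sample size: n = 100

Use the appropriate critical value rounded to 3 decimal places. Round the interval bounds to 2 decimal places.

The population standard deviation σ is known, so use a z-interval (standard normal critical value).

For 80% confidence, z* = 1.282 (from standard normal table)

Standard error: SE = σ/√n = 11/√100 = 1.100000

Margin of error: E = z* × SE = 1.282 × 1.100000 = 1.4102

Z-interval: x̄ ± E = 44 ± 1.4102 = (42.5898, 45.4102)

Rounded to 2 decimal places:

(42.59, 45.41)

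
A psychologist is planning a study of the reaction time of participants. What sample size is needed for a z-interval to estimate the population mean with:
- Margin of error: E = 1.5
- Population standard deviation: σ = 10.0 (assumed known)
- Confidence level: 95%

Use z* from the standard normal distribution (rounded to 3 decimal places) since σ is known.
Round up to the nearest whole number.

Using z* since population σ is known (z-interval formula).

For 95% confidence, z* = 1.96 (from standard normal table)

Sample size formula for z-interval: n = (z*σ/E)²

n = (1.96 × 10.0 / 1.5)²
  = (13.066667)²
  = 170.7378

Round up to the nearest whole number: n = 171

171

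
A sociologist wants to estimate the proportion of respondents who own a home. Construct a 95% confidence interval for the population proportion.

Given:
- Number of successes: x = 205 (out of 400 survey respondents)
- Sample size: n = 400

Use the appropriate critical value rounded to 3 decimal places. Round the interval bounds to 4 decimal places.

Sample proportion: p̂ = 205/400 = 0.512500

Check conditions for normal approximation:
  np̂ = 205 ≥ 10 ✓
  n(1-p̂) = 195 ≥ 10 ✓

The sample is large enough, so use a z-interval (normal approximation) for the proportion.

For 95% confidence, z* = 1.96 (from standard normal table)

Standard error: SE = √(p̂(1-p̂)/n) = √(0.512500×0.487500/400) = 0.02499219

Margin of error: E = z* × SE = 1.96 × 0.02499219 = 0.048985

Z-interval: p̂ ± E = 0.512500 ± 0.048985 = (0.463515, 0.561485)

Rounded to 4 decimal places:

(0.4635, 0.5615)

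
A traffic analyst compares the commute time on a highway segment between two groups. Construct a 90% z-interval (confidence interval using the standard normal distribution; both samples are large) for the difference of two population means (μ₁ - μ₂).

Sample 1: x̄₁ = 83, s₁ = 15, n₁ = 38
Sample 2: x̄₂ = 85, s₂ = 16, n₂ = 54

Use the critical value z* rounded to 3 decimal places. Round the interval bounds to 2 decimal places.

Both samples are large (n₁ = 38 ≥ 30, n₂ = 54 ≥ 30), so a z-interval for the difference of means applies.

Point estimate: x̄₁ - x̄₂ = 83 - 85 = -2

Standard error: SE = √(s₁²/n₁ + s₂²/n₂)
= √(15²/38 + 16²/54)
= √(5.921053 + 4.740741)
= 3.265240

For 90% confidence, z* = 1.645 (from standard normal table)
Margin of error: E = z* × SE = 1.645 × 3.265240 = 5.3713

Z-interval: (x̄₁ - x̄₂) ± E = -2 ± 5.3713 = (-7.3713, 3.3713)

Rounded to 2 decimal places:

(-7.37, 3.37)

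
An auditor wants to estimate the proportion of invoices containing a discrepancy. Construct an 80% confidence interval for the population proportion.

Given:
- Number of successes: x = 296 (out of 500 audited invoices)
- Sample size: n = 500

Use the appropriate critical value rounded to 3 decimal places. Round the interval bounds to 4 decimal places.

Sample proportion: p̂ = 296/500 = 0.592000

Check conditions for normal approximation:
  np̂ = 296 ≥ 10 ✓
  n(1-p̂) = 204 ≥ 10 ✓

The sample is large enough, so use a z-interval (normal approximation) for the proportion.

For 80% confidence, z* = 1.282 (from standard normal table)

Standard error: SE = √(p̂(1-p̂)/n) = √(0.592000×0.408000/500) = 0.02197890

Margin of error: E = z* × SE = 1.282 × 0.02197890 = 0.028177

Z-interval: p̂ ± E = 0.592000 ± 0.028177 = (0.563823, 0.620177)

Rounded to 4 decimal places:

(0.5638, 0.6202)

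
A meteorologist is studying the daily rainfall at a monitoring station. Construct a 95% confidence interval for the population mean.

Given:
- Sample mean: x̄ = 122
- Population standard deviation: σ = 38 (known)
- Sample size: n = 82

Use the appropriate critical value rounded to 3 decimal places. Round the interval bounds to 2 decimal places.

The population standard deviation σ is known, so use a z-interval (standard normal critical value).

For 95% confidence, z* = 1.96 (from standard normal table)

Standard error: SE = σ/√n = 38/√82 = 4.196398

Margin of error: E = z* × SE = 1.96 × 4.196398 = 8.2249

Z-interval: x̄ ± E = 122 ± 8.2249 = (113.7751, 130.2249)

Rounded to 2 decimal places:

(113.78, 130.22)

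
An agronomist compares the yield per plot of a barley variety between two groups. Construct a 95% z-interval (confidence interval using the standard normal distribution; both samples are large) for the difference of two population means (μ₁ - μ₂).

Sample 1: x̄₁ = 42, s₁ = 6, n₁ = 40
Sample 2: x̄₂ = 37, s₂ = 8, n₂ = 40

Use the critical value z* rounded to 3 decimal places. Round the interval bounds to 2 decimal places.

Both samples are large (n₁ = 40 ≥ 30, n₂ = 40 ≥ 30), so a z-interval for the difference of means applies.

Point estimate: x̄₁ - x̄₂ = 42 - 37 = 5

Standard error: SE = √(s₁²/n₁ + s₂²/n₂)
= √(6²/40 + 8²/40)
= √(0.900000 + 1.600000)
= 1.581139

For 95% confidence, z* = 1.96 (from standard normal table)
Margin of error: E = z* × SE = 1.96 × 1.581139 = 3.0990

Z-interval: (x̄₁ - x̄₂) ± E = 5 ± 3.0990 = (1.9010, 8.0990)

Rounded to 2 decimal places:

(1.90, 8.10)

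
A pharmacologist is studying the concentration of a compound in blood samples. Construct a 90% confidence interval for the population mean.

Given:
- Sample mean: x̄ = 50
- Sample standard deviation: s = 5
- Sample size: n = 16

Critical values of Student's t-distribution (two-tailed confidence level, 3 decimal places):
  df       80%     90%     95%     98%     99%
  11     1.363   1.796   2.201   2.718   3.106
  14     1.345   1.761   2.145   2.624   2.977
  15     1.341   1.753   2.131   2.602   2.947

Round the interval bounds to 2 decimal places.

The population standard deviation σ is unknown (only the sample standard deviation s is given), so use a t-interval with df = n - 1 = 16 - 1 = 15.

For 90% confidence with df = 15, t* = 1.753 (from t-table)

Standard error: SE = s/√n = 5/√16 = 1.250000

Margin of error: E = t* × SE = 1.753 × 1.250000 = 2.1912

T-interval: x̄ ± E = 50 ± 2.1912 = (47.8088, 52.1912)

Rounded to 2 decimal places:

(47.81, 52.19)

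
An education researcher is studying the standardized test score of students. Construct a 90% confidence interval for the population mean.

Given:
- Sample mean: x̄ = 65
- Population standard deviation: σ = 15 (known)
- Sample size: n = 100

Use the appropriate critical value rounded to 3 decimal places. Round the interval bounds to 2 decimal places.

The population standard deviation σ is known, so use a z-interval (standard normal critical value).

For 90% confidence, z* = 1.645 (from standard normal table)

Standard error: SE = σ/√n = 15/√100 = 1.500000

Margin of error: E = z* × SE = 1.645 × 1.500000 = 2.4675

Z-interval: x̄ ± E = 65 ± 2.4675 = (62.5325, 67.4675)

Rounded to 2 decimal places:

(62.53, 67.47)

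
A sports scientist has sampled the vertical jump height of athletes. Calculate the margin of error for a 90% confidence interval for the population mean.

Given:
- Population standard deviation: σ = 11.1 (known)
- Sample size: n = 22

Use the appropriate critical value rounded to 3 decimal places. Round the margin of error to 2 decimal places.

The population standard deviation σ is known, so use the z-interval margin of error formula.

For 90% confidence, z* = 1.645 (from standard normal table)

Margin of error formula for z-interval: E = z* × σ/√n

E = 1.645 × 11.1/√22
  = 1.645 × 2.366528
  = 3.8929

Rounded to 2 decimal places:

3.89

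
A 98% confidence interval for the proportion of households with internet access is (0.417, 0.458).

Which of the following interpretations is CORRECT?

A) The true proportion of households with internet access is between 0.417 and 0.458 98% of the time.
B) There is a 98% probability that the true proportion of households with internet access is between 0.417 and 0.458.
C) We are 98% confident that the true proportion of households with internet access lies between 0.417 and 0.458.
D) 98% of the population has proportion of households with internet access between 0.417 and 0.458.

A confidence interval represents our confidence in the procedure, not a probability statement about the parameter.

Key concept: If we repeated this sampling process many times and computed a 98% CI each time, about 98% of those intervals would contain the true population parameter.

For this specific interval (0.417, 0.458):
- Midpoint (point estimate): 0.4375
- Margin of error: 0.0205

The correct interpretation is the one stating confidence that the true parameter lies in the interval — option C.

C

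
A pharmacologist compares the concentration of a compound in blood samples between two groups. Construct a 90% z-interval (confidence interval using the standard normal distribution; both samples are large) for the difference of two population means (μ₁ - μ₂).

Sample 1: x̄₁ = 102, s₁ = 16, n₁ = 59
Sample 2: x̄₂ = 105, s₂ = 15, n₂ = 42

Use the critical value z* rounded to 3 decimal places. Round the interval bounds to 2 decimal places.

Both samples are large (n₁ = 59 ≥ 30, n₂ = 42 ≥ 30), so a z-interval for the difference of means applies.

Point estimate: x̄₁ - x̄₂ = 102 - 105 = -3

Standard error: SE = √(s₁²/n₁ + s₂²/n₂)
= √(16²/59 + 15²/42)
= √(4.338983 + 5.357143)
= 3.113860

For 90% confidence, z* = 1.645 (from standard normal table)
Margin of error: E = z* × SE = 1.645 × 3.113860 = 5.1223

Z-interval: (x̄₁ - x̄₂) ± E = -3 ± 5.1223 = (-8.1223, 2.1223)

Rounded to 2 decimal places:

(-8.12, 2.12)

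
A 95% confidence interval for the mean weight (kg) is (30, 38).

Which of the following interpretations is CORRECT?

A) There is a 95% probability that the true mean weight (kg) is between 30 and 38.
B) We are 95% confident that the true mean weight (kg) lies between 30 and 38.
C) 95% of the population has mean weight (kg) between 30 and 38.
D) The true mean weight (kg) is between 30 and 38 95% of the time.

A confidence interval represents our confidence in the procedure, not a probability statement about the parameter.

Key concept: If we repeated this sampling process many times and computed a 95% CI each time, about 95% of those intervals would contain the true population parameter.

For this specific interval (30, 38):
- Midpoint (point estimate): 34
- Margin of error: 4

The correct interpretation is the one stating confidence that the true parameter lies in the interval — option B.

B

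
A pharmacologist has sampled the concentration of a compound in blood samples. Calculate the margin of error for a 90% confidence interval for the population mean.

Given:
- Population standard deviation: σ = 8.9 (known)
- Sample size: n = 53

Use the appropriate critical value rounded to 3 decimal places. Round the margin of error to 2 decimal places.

The population standard deviation σ is known, so use the z-interval margin of error formula.

For 90% confidence, z* = 1.645 (from standard normal table)

Margin of error formula for z-interval: E = z* × σ/√n

E = 1.645 × 8.9/√53
  = 1.645 × 1.222509
  = 2.0110

Rounded to 2 decimal places:

2.01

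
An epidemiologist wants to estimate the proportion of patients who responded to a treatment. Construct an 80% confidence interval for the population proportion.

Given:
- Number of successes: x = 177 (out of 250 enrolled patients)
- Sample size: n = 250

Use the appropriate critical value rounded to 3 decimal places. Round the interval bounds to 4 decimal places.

Sample proportion: p̂ = 177/250 = 0.708000

Check conditions for normal approximation:
  np̂ = 177 ≥ 10 ✓
  n(1-p̂) = 73 ≥ 10 ✓

The sample is large enough, so use a z-interval (normal approximation) for the proportion.

For 80% confidence, z* = 1.282 (from standard normal table)

Standard error: SE = √(p̂(1-p̂)/n) = √(0.708000×0.292000/250) = 0.02875663

Margin of error: E = z* × SE = 1.282 × 0.02875663 = 0.036866

Z-interval: p̂ ± E = 0.708000 ± 0.036866 = (0.671134, 0.744866)

Rounded to 4 decimal places:

(0.6711, 0.7449)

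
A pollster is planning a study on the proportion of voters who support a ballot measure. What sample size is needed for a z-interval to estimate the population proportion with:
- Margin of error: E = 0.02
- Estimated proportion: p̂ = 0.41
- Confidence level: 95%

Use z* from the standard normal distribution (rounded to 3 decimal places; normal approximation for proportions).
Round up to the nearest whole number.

Using z* for proportion z-interval (normal approximation).

For 95% confidence, z* = 1.96 (from standard normal table)

Sample size formula for proportion z-interval: n = z*²p̂(1-p̂)/E²

n = 1.96² × 0.41 × 0.59 / 0.02²
  = 3.8416 × 0.2419 / 0.0004
  = 2323.2076

Round up to the nearest whole number: n = 2324

2324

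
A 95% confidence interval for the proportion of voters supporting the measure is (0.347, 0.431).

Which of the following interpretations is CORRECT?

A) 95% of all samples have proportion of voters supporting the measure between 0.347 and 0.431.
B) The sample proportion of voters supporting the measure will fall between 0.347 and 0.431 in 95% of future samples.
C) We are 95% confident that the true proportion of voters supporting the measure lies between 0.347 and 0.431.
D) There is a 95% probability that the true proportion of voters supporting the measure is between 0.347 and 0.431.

A confidence interval represents our confidence in the procedure, not a probability statement about the parameter.

Key concept: If we repeated this sampling process many times and computed a 95% CI each time, about 95% of those intervals would contain the true population parameter.

For this specific interval (0.347, 0.431):
- Midpoint (point estimate): 0.389
- Margin of error: 0.042

The correct interpretation is the one stating confidence that the true parameter lies in the interval — option C.

C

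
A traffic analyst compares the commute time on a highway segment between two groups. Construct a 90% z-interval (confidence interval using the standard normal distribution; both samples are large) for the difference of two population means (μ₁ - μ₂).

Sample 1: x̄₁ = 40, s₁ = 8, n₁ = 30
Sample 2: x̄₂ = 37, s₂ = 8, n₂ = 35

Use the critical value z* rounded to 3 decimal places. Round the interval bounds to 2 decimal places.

Both samples are large (n₁ = 30 ≥ 30, n₂ = 35 ≥ 30), so a z-interval for the difference of means applies.

Point estimate: x̄₁ - x̄₂ = 40 - 37 = 3

Standard error: SE = √(s₁²/n₁ + s₂²/n₂)
= √(8²/30 + 8²/35)
= √(2.133333 + 1.828571)
= 1.990453

For 90% confidence, z* = 1.645 (from standard normal table)
Margin of error: E = z* × SE = 1.645 × 1.990453 = 3.2743

Z-interval: (x̄₁ - x̄₂) ± E = 3 ± 3.2743 = (-0.2743, 6.2743)

Rounded to 2 decimal places:

(-0.27, 6.27)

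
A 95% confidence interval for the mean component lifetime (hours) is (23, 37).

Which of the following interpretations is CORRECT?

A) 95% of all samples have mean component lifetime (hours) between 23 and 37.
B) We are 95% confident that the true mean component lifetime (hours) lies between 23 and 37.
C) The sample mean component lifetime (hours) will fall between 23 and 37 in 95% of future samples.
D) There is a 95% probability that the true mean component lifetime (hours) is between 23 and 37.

A confidence interval represents our confidence in the procedure, not a probability statement about the parameter.

Key concept: If we repeated this sampling process many times and computed a 95% CI each time, about 95% of those intervals would contain the true population parameter.

For this specific interval (23, 37):
- Midpoint (point estimate): 30
- Margin of error: 7

The correct interpretation is the one stating confidence that the true parameter lies in the interval — option B.

B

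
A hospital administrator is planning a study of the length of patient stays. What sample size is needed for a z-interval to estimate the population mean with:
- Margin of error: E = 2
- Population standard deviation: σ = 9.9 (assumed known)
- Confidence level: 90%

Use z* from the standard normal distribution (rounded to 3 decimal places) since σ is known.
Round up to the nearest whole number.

Using z* since population σ is known (z-interval formula).

For 90% confidence, z* = 1.645 (from standard normal table)

Sample size formula for z-interval: n = (z*σ/E)²

n = (1.645 × 9.9 / 2)²
  = (8.142750)²
  = 66.3044

Round up to the nearest whole number: n = 67

67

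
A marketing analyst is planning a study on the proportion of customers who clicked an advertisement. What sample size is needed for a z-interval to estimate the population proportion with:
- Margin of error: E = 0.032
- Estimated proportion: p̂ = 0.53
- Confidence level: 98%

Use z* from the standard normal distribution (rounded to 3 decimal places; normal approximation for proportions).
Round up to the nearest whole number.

Using z* for proportion z-interval (normal approximation).

For 98% confidence, z* = 2.326 (from standard normal table)

Sample size formula for proportion z-interval: n = z*²p̂(1-p̂)/E²

n = 2.326² × 0.53 × 0.47 / 0.032²
  = 5.410276 × 0.2491 / 0.001024
  = 1316.1130

Round up to the nearest whole number: n = 1317

1317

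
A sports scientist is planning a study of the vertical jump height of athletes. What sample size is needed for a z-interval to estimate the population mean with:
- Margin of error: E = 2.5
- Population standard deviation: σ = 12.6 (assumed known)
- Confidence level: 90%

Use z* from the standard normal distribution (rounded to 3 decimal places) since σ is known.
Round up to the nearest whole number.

Using z* since population σ is known (z-interval formula).

For 90% confidence, z* = 1.645 (from standard normal table)

Sample size formula for z-interval: n = (z*σ/E)²

n = (1.645 × 12.6 / 2.5)²
  = (8.290800)²
  = 68.7374

Round up to the nearest whole number: n = 69

69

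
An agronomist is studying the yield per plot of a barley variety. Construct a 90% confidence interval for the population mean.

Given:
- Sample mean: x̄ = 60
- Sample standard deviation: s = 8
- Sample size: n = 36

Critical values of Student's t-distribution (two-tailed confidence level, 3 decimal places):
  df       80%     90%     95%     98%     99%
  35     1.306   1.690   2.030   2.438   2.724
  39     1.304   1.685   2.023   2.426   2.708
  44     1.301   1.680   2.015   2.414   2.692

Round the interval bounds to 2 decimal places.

The population standard deviation σ is unknown (only the sample standard deviation s is given), so use a t-interval with df = n - 1 = 36 - 1 = 35.

For 90% confidence with df = 35, t* = 1.690 (from t-table)

Standard error: SE = s/√n = 8/√36 = 1.333333

Margin of error: E = t* × SE = 1.690 × 1.333333 = 2.2533

T-interval: x̄ ± E = 60 ± 2.2533 = (57.7467, 62.2533)

Rounded to 2 decimal places:

(57.75, 62.25)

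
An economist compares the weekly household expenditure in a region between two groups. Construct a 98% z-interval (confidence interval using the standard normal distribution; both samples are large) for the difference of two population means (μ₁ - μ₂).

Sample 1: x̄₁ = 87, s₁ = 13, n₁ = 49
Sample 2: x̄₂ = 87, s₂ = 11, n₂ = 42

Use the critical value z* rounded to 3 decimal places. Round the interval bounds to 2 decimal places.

Both samples are large (n₁ = 49 ≥ 30, n₂ = 42 ≥ 30), so a z-interval for the difference of means applies.

Point estimate: x̄₁ - x̄₂ = 87 - 87 = 0

Standard error: SE = √(s₁²/n₁ + s₂²/n₂)
= √(13²/49 + 11²/42)
= √(3.448980 + 2.880952)
= 2.515936

For 98% confidence, z* = 2.326 (from standard normal table)
Margin of error: E = z* × SE = 2.326 × 2.515936 = 5.8521

Z-interval: (x̄₁ - x̄₂) ± E = 0 ± 5.8521 = (-5.8521, 5.8521)

Rounded to 2 decimal places:

(-5.85, 5.85)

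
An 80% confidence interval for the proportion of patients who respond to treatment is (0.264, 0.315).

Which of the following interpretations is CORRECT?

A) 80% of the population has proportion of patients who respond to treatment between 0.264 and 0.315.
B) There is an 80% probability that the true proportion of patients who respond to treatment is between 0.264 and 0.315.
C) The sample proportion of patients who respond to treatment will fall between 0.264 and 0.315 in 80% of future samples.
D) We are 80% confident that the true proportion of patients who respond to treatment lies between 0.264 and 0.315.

A confidence interval represents our confidence in the procedure, not a probability statement about the parameter.

Key concept: If we repeated this sampling process many times and computed an 80% CI each time, about 80% of those intervals would contain the true population parameter.

For this specific interval (0.264, 0.315):
- Midpoint (point estimate): 0.2895
- Margin of error: 0.0255

The correct interpretation is the one stating confidence that the true parameter lies in the interval — option D.

D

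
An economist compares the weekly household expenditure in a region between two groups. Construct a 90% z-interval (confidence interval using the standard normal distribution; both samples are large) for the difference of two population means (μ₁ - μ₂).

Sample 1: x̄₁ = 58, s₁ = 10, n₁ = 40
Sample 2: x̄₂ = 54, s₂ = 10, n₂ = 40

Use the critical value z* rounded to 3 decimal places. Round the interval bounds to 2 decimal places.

Both samples are large (n₁ = 40 ≥ 30, n₂ = 40 ≥ 30), so a z-interval for the difference of means applies.

Point estimate: x̄₁ - x̄₂ = 58 - 54 = 4

Standard error: SE = √(s₁²/n₁ + s₂²/n₂)
= √(10²/40 + 10²/40)
= √(2.500000 + 2.500000)
= 2.236068

For 90% confidence, z* = 1.645 (from standard normal table)
Margin of error: E = z* × SE = 1.645 × 2.236068 = 3.6783

Z-interval: (x̄₁ - x̄₂) ± E = 4 ± 3.6783 = (0.3217, 7.6783)

Rounded to 2 decimal places:

(0.32, 7.68)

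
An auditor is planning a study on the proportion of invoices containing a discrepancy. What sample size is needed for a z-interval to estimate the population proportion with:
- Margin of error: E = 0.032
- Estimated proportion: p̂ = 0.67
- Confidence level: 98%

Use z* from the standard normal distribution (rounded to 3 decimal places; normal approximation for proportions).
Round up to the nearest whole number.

Using z* for proportion z-interval (normal approximation).

For 98% confidence, z* = 2.326 (from standard normal table)

Sample size formula for proportion z-interval: n = z*²p̂(1-p̂)/E²

n = 2.326² × 0.67 × 0.33 / 0.032²
  = 5.410276 × 0.2211 / 0.001024
  = 1168.1758

Round up to the nearest whole number: n = 1169

1169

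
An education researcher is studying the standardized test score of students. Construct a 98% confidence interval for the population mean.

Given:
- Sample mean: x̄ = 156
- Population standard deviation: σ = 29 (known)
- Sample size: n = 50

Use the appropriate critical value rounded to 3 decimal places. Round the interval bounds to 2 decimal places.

The population standard deviation σ is known, so use a z-interval (standard normal critical value).

For 98% confidence, z* = 2.326 (from standard normal table)

Standard error: SE = σ/√n = 29/√50 = 4.101219

Margin of error: E = z* × SE = 2.326 × 4.101219 = 9.5394

Z-interval: x̄ ± E = 156 ± 9.5394 = (146.4606, 165.5394)

Rounded to 2 decimal places:

(146.46, 165.54)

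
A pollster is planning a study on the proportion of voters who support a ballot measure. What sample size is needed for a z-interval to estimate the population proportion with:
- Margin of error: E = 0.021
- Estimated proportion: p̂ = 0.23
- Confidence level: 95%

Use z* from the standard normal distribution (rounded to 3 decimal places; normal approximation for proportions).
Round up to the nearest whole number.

Using z* for proportion z-interval (normal approximation).

For 95% confidence, z* = 1.96 (from standard normal table)

Sample size formula for proportion z-interval: n = z*²p̂(1-p̂)/E²

n = 1.96² × 0.23 × 0.77 / 0.021²
  = 3.8416 × 0.1771 / 0.000441
  = 1542.7378

Round up to the nearest whole number: n = 1543

1543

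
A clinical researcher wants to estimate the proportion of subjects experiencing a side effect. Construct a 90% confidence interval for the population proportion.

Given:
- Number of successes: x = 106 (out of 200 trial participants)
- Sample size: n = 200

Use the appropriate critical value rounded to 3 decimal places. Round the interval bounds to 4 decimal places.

Sample proportion: p̂ = 106/200 = 0.530000

Check conditions for normal approximation:
  np̂ = 106 ≥ 10 ✓
  n(1-p̂) = 94 ≥ 10 ✓

The sample is large enough, so use a z-interval (normal approximation) for the proportion.

For 90% confidence, z* = 1.645 (from standard normal table)

Standard error: SE = √(p̂(1-p̂)/n) = √(0.530000×0.470000/200) = 0.03529164

Margin of error: E = z* × SE = 1.645 × 0.03529164 = 0.058055

Z-interval: p̂ ± E = 0.530000 ± 0.058055 = (0.471945, 0.588055)

Rounded to 4 decimal places:

(0.4719, 0.5881)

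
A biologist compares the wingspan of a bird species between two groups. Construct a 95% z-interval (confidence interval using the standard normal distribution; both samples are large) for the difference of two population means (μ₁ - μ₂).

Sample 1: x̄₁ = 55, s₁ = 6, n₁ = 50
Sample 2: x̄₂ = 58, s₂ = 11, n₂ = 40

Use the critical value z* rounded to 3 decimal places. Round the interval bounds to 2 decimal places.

Both samples are large (n₁ = 50 ≥ 30, n₂ = 40 ≥ 30), so a z-interval for the difference of means applies.

Point estimate: x̄₁ - x̄₂ = 55 - 58 = -3

Standard error: SE = √(s₁²/n₁ + s₂²/n₂)
= √(6²/50 + 11²/40)
= √(0.720000 + 3.025000)
= 1.935200

For 95% confidence, z* = 1.96 (from standard normal table)
Margin of error: E = z* × SE = 1.96 × 1.935200 = 3.7930

Z-interval: (x̄₁ - x̄₂) ± E = -3 ± 3.7930 = (-6.7930, 0.7930)

Rounded to 2 decimal places:

(-6.79, 0.79)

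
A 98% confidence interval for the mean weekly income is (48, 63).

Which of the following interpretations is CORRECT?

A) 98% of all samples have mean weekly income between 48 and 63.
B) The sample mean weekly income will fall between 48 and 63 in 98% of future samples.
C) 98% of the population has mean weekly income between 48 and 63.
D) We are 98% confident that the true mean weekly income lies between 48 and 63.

A confidence interval represents our confidence in the procedure, not a probability statement about the parameter.

Key concept: If we repeated this sampling process many times and computed a 98% CI each time, about 98% of those intervals would contain the true population parameter.

For this specific interval (48, 63):
- Midpoint (point estimate): 55.5
- Margin of error: 7.5

The correct interpretation is the one stating confidence that the true parameter lies in the interval — option D.

D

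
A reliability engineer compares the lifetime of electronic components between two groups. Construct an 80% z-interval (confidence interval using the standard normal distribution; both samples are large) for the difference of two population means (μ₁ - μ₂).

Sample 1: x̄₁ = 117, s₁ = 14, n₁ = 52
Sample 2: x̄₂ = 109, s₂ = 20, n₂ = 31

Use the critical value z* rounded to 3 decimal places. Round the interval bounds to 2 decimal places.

Both samples are large (n₁ = 52 ≥ 30, n₂ = 31 ≥ 30), so a z-interval for the difference of means applies.

Point estimate: x̄₁ - x̄₂ = 117 - 109 = 8

Standard error: SE = √(s₁²/n₁ + s₂²/n₂)
= √(14²/52 + 20²/31)
= √(3.769231 + 12.903226)
= 4.083192

For 80% confidence, z* = 1.282 (from standard normal table)
Margin of error: E = z* × SE = 1.282 × 4.083192 = 5.2347

Z-interval: (x̄₁ - x̄₂) ± E = 8 ± 5.2347 = (2.7653, 13.2347)

Rounded to 2 decimal places:

(2.77, 13.23)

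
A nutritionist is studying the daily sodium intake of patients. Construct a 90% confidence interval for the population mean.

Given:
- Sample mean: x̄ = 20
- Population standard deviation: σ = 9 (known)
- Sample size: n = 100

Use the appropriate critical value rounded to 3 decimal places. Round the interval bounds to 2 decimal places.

The population standard deviation σ is known, so use a z-interval (standard normal critical value).

For 90% confidence, z* = 1.645 (from standard normal table)

Standard error: SE = σ/√n = 9/√100 = 0.900000

Margin of error: E = z* × SE = 1.645 × 0.900000 = 1.4805

Z-interval: x̄ ± E = 20 ± 1.4805 = (18.5195, 21.4805)

Rounded to 2 decimal places:

(18.52, 21.48)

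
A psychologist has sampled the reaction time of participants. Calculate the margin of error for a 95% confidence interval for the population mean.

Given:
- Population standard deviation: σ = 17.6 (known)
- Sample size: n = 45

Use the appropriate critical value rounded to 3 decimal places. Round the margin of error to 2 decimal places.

The population standard deviation σ is known, so use the z-interval margin of error formula.

For 95% confidence, z* = 1.96 (from standard normal table)

Margin of error formula for z-interval: E = z* × σ/√n

E = 1.96 × 17.6/√45
  = 1.96 × 2.623653
  = 5.1424

Rounded to 2 decimal places:

5.14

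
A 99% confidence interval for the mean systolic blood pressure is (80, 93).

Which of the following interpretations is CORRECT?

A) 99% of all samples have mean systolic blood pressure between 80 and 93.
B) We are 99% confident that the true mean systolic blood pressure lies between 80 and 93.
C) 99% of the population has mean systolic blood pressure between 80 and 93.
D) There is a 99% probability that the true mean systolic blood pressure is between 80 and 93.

A confidence interval represents our confidence in the procedure, not a probability statement about the parameter.

Key concept: If we repeated this sampling process many times and computed a 99% CI each time, about 99% of those intervals would contain the true population parameter.

For this specific interval (80, 93):
- Midpoint (point estimate): 86.5
- Margin of error: 6.5

The correct interpretation is the one stating confidence that the true parameter lies in the interval — option B.

B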